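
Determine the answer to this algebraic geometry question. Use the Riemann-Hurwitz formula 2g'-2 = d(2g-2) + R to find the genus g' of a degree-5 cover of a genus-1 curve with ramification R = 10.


Riemann-Hurwitz formula: 2g' - 2 = d(2g - 2) + R
Given: d = 5, g = 1, R = 10
2g' - 2 = 5*(2*1 - 2) + 10
2g' - 2 = 5*0 + 10
2g' - 2 = 0 + 10 = 10
2g' = 12
g' = 6

6


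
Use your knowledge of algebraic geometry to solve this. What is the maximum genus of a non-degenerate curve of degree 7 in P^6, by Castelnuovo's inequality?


Castelnuovo's bound: write d - 1 = m(r-1) + epsilon with 0 <= epsilon < r-1.
d - 1 = 7 - 1 = 6
r - 1 = 6 - 1 = 5
6 = 1*5 + 1, so m = 1, epsilon = 1
pi(d, r) = m(m-1)(r-1)/2 + m*epsilon
= 1*0*5/2 + 1*1
= 0/2 + 1
= 0 + 1 = 1

1


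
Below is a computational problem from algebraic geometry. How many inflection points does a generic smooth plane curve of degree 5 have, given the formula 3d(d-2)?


For a general smooth plane curve C of degree d, the inflection points are
the intersection of C with its Hessian curve, which has degree 3(d-2).
By Bezout, the total intersection number is d * 3(d-2) = 5 * 9 = 45.
For a general curve every flex is ordinary, so each contributes
multiplicity 1 to C·Hess(C), and the number of distinct inflection
points is 3d(d-2).
Inflection points = 3*5*(5-2) = 3*5*3 = 45

45


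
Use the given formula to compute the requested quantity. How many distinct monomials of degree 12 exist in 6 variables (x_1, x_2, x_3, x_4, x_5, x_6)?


The number of degree-12 monomials in 6 variables is C(d+n-1, n-1).
= C(12+6-1, 6-1) = C(17, 5)
= 6188

6188


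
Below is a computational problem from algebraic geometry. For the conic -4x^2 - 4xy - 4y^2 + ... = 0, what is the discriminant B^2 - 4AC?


The discriminant of a conic Ax^2 + Bxy + Cy^2 + ... = 0 is B^2 - 4AC.
B^2 = (-4)^2 = 16
4AC = 4*(-4)*(-4) = 64
Discriminant = 16 - 64 = -48

-48


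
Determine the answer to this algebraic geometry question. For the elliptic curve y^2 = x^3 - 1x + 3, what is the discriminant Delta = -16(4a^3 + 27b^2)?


Compute each component:
4a^3 = 4*(-1)^3 = 4*(-1) = -4
27b^2 = 27*3^2 = 27*9 = 243
4a^3 + 27b^2 = -4 + 243 = 239
Delta = -16*239 = -3824

-3824


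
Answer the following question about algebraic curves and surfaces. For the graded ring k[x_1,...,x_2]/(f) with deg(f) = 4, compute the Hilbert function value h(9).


For R = k[x_1,...,x_n]/(f) with f homogeneous of degree e:
The Hilbert series is (1 - t^e)/(1 - t)^n.
So h(d) = C(d+n-1, n-1) - C(d-e+n-1, n-1) for d >= e.
With n=2, e=4, d=9:
C(9+2-1, 2-1) = C(10, 1) = 10
C(9-4+2-1, 2-1) = C(6, 1) = 6
h(9) = 10 - 6 = 4

4


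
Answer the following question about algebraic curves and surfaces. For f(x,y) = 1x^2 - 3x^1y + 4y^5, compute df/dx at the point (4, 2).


df/dx = 2*1*x^1 + 1*(-3)*x^0*y
At (4,2): 2*1*4^1 + 1*(-3)*4^0*2
= 8 - 6
= 2

2


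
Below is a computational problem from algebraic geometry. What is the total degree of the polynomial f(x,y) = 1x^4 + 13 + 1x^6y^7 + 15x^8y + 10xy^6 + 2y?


Examine each term for its total degree (sum of exponents).
  Term '1x^4' has total degree 4+0 = 4.
  Term '13' has total degree 0+0 = 0.
  Term '1x^6y^7' has total degree 6+7 = 13.
  Term '15x^8y' has total degree 8+1 = 9.
  Term '10xy^6' has total degree 1+6 = 7.
  Term '2y' has total degree 0+1 = 1.
The maximum total degree among all terms is 13.

13


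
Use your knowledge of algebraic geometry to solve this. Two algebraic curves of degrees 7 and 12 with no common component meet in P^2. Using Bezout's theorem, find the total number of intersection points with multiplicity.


Bezout's theorem states the intersection count equals the product of degrees.
Intersection count = 7 * 12 = 84

84


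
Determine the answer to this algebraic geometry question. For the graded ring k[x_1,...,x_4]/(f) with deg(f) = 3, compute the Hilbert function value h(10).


For R = k[x_1,...,x_n]/(f) with f homogeneous of degree e:
The Hilbert series is (1 - t^e)/(1 - t)^n.
So h(d) = C(d+n-1, n-1) - C(d-e+n-1, n-1) for d >= e.
With n=4, e=3, d=10:
C(10+4-1, 4-1) = C(13, 3) = 286
C(10-3+4-1, 4-1) = C(10, 3) = 120
h(10) = 286 - 120 = 166

166


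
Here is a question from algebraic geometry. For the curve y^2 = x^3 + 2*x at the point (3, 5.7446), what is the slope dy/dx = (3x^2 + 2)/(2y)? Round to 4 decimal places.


Using implicit differentiation of y^2 = x^3 + 2*x:
2y * dy/dx = 3x^2 + 2
dy/dx = (3x^2 + 2)/(2y)
Numerator: 3*3^2 + 2 = 29
Denominator: 2*5.7446 = 11.4892
dy/dx = 29/11.4892 = 2.5241

2.5241


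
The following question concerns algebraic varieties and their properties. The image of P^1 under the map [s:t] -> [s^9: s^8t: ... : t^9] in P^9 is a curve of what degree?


The rational normal curve in P^9 is the image of P^1 under the 9-uple Veronese.
A general hyperplane in P^9 pulls back to a degree-9 form on P^1, which has 9 zeros,
so the curve meets a general hyperplane in 9 points. Degree = 9.

9


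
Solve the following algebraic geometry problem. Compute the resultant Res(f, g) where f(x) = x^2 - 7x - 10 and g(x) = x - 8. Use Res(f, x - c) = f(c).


For Res(f, x - c), we evaluate f at x = c.
f(8) = 8^2 - 7*8 - 10
= 64 - 56 - 10
= 8 - 10 = -2
Res(f, g) = -2

-2


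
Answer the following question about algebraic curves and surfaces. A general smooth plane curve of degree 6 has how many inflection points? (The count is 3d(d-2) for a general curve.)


For a general smooth plane curve C of degree d, the inflection points are
the intersection of C with its Hessian curve, which has degree 3(d-2).
By Bezout, the total intersection number is d * 3(d-2) = 6 * 12 = 72.
For a general curve every flex is ordinary, so each contributes
multiplicity 1 to C·Hess(C), and the number of distinct inflection
points is 3d(d-2).
Inflection points = 3*6*(6-2) = 3*6*4 = 72

72


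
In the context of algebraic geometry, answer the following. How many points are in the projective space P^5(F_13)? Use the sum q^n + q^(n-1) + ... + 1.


P^5(F_13) has (q^(n+1) - 1)/(q - 1) points.
= 13^5 + 13^4 + 13^3 + 13^2 + 13^1 + 13^0
= 371293 + 28561 + 2197 + 169 + 13 + 1
= 402234

402234


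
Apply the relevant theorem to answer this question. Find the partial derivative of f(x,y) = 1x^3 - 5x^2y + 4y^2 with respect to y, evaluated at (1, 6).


df/dy = (-5)*x^2 + 2*4*y^1
At (1,6): (-5)*1^2 + 2*4*6^1
= -5 + 48
= 43

43


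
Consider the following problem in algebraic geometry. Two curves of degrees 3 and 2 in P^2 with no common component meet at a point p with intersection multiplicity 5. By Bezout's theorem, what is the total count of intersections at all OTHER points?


By Bezout's theorem, the total intersection number is d1 * d2.
Total = 3 * 2 = 6
Intersection multiplicity at p = 5
Remaining intersections = 6 - 5 = 1

1


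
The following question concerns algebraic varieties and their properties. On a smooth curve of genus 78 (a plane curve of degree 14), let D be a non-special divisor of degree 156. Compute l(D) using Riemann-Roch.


First, compute the genus of a smooth plane curve of degree 14:
g = (d-1)(d-2)/2 = (14-1)(14-2)/2 = 78
For a non-special divisor D (i.e., h^1(D) = 0), Riemann-Roch gives:
l(D) = deg(D) - g + 1
Since deg(D) = 156 >= 2g - 1 = 155, D is non-special.
l(D) = 156 - 78 + 1 = 79

79


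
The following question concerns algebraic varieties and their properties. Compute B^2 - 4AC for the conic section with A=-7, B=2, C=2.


The discriminant of a conic Ax^2 + Bxy + Cy^2 + ... = 0 is B^2 - 4AC.
B^2 = 2^2 = 4
4AC = 4*(-7)*2 = -56
Discriminant = 4 + 56 = 60

60


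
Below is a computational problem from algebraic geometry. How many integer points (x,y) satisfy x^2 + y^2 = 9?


Systematically check integer values of x where x^2 <= 9.
For each valid x, check if 9 - x^2 is a perfect square.
x=0: 9 - 0 = 9, sqrt = 3 (valid)
x=3: 9 - 9 = 0, sqrt = 0 (valid)
Total integer solutions found: 4

4


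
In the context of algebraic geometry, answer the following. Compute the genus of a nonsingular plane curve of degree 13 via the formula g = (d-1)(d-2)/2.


Using the genus formula for smooth plane curves:
g = (d-1)(d-2)/2
g = (13-1)(13-2)/2
g = 12*11/2
g = 132/2 = 66

66


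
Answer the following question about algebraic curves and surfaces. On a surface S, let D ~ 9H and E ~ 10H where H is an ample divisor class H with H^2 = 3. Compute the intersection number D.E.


Using bilinearity of the intersection pairing on a surface S:
(aH).(bH) = ab * (H.H)
We have H^2 = 3.
D.E = (9H).(10H) = 9*10*3
= 90*3
= 270

270


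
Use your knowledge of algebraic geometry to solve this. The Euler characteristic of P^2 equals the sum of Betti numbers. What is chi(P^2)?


The complex projective space P^2 has one cell in each even real dimension 0, 2, ..., 4.
The cohomology groups are H^{2k}(P^2) = Z for k = 0,...,2, and 0 otherwise.
Euler characteristic = sum of Betti numbers = 1 per even-dimensional cohomology group.
chi(P^2) = 2 + 1 = 3

3


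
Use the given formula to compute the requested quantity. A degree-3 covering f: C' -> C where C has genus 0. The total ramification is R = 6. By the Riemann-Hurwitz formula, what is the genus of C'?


Riemann-Hurwitz formula: 2g' - 2 = d(2g - 2) + R
Given: d = 3, g = 0, R = 6
2g' - 2 = 3*(2*0 - 2) + 6
2g' - 2 = 3*(-2) + 6
2g' - 2 = -6 + 6 = 0
2g' = 2
g' = 1

1


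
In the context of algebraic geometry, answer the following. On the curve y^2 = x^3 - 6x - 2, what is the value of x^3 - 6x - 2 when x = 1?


Compute x^3 - 6x - 2 at x = 1:
x^3 = 1^3 = 1
(-6)*x = (-6)*1 = -6
Sum: 1 - 6 - 2 = -7

-7


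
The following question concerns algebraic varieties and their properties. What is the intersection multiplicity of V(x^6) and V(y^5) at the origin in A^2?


The intersection multiplicity of V(x^a) and V(y^b) at the origin is:
I(O; V(x^6), V(y^5)) = dim_k(k[x,y]/(x^6, y^5))
A basis for k[x,y]/(x^6, y^5) is the set of monomials x^i * y^j
where 0 <= i < 6 and 0 <= j < 5.
The number of such monomials is 6 * 5 = 30

30


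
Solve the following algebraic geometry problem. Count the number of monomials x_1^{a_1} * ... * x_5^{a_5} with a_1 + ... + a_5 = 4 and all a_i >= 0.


The number of degree-4 monomials in 5 variables is C(d+n-1, n-1).
= C(4+5-1, 5-1) = C(8, 4)
= 70

70


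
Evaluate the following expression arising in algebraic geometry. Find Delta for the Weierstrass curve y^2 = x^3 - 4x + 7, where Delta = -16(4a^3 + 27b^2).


Compute each component:
4a^3 = 4*(-4)^3 = 4*(-64) = -256
27b^2 = 27*7^2 = 27*49 = 1323
4a^3 + 27b^2 = -256 + 1323 = 1067
Delta = -16*1067 = -17072

-17072


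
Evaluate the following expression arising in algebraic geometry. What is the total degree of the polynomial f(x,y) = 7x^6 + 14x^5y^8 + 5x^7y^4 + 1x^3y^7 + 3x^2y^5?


Examine each term for its total degree (sum of exponents).
  Term '7x^6' has total degree 6+0 = 6.
  Term '14x^5y^8' has total degree 5+8 = 13.
  Term '5x^7y^4' has total degree 7+4 = 11.
  Term '1x^3y^7' has total degree 3+7 = 10.
  Term '3x^2y^5' has total degree 2+5 = 7.
The maximum total degree among all terms is 13.

13


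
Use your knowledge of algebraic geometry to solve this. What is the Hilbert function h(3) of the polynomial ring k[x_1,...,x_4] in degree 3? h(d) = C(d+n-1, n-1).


The Hilbert function for the polynomial ring in 4 variables is:
h(d) = C(d+n-1, n-1)
h(3) = C(3+4-1, 4-1) = C(6, 3)
= 6! / (3! * 3!)
= 20

20


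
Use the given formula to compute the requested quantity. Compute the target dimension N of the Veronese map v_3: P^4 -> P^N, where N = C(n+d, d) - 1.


The Veronese embedding v_d: P^n -> P^N maps each point to all
degree-d monomials in n+1 homogeneous coordinates.
N = C(n+d, d) - 1
N = C(4+3, 3) - 1
N = C(7, 3) - 1
C(7, 3) = 35
N = 35 - 1 = 34

34


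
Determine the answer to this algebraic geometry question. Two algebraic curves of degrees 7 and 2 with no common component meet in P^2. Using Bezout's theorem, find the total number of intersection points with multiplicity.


Bezout's theorem states the intersection count equals the product of degrees.
Intersection count = 7 * 2 = 14

14


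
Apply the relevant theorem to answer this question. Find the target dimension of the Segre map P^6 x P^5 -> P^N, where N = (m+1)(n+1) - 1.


The Segre embedding maps P^m x P^n into P^N via
all products of coordinates from each factor.
N = (m+1)(n+1) - 1
N = (6+1)(5+1) - 1
N = 7*6 - 1
N = 42 - 1 = 41

41


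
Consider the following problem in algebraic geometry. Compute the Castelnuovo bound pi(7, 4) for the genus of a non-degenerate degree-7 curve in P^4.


Castelnuovo's bound: write d - 1 = m(r-1) + epsilon with 0 <= epsilon < r-1.
d - 1 = 7 - 1 = 6
r - 1 = 4 - 1 = 3
6 = 2*3 + 0, so m = 2, epsilon = 0
pi(d, r) = m(m-1)(r-1)/2 + m*epsilon
= 2*1*3/2 + 2*0
= 6/2 + 0
= 3 + 0 = 3

3


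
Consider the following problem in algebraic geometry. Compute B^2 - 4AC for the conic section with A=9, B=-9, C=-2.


The discriminant of a conic Ax^2 + Bxy + Cy^2 + ... = 0 is B^2 - 4AC.
B^2 = (-9)^2 = 81
4AC = 4*9*(-2) = -72
Discriminant = 81 + 72 = 153

153


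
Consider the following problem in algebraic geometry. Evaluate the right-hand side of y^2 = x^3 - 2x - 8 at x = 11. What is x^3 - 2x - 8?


Compute x^3 - 2x - 8 at x = 11:
x^3 = 11^3 = 1331
(-2)*x = (-2)*11 = -22
Sum: 1331 - 22 - 8 = 1301

1301


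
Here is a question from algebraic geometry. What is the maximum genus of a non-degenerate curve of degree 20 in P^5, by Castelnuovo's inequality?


Castelnuovo's bound: write d - 1 = m(r-1) + epsilon with 0 <= epsilon < r-1.
d - 1 = 20 - 1 = 19
r - 1 = 5 - 1 = 4
19 = 4*4 + 3, so m = 4, epsilon = 3
pi(d, r) = m(m-1)(r-1)/2 + m*epsilon
= 4*3*4/2 + 4*3
= 48/2 + 12
= 24 + 12 = 36

36


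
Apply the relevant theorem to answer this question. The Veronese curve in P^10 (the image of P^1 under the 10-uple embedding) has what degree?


The rational normal curve in P^10 is the image of P^1 under the 10-uple Veronese.
A general hyperplane in P^10 pulls back to a degree-10 form on P^1, which has 10 zeros,
so the curve meets a general hyperplane in 10 points. Degree = 10.

10


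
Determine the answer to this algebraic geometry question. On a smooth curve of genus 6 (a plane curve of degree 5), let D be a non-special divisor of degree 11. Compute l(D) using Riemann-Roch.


First, compute the genus of a smooth plane curve of degree 5:
g = (d-1)(d-2)/2 = (5-1)(5-2)/2 = 6
For a non-special divisor D (i.e., h^1(D) = 0), Riemann-Roch gives:
l(D) = deg(D) - g + 1
Since deg(D) = 11 >= 2g - 1 = 11, D is non-special.
l(D) = 11 - 6 + 1 = 6

6


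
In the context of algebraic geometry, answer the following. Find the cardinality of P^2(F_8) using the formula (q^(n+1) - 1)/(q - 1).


P^2(F_8) has (q^(n+1) - 1)/(q - 1) points.
= 8^2 + 8^1 + 8^0
= 64 + 8 + 1
= 73

73


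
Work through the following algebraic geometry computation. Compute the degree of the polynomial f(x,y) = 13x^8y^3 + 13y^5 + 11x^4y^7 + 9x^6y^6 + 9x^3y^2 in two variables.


Examine each term for its total degree (sum of exponents).
  Term '13x^8y^3' has total degree 8+3 = 11.
  Term '13y^5' has total degree 0+5 = 5.
  Term '11x^4y^7' has total degree 4+7 = 11.
  Term '9x^6y^6' has total degree 6+6 = 12.
  Term '9x^3y^2' has total degree 3+2 = 5.
The maximum total degree among all terms is 12.

12


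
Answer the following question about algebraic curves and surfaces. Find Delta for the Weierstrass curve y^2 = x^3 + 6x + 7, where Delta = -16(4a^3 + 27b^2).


Compute each component:
4a^3 = 4*6^3 = 4*216 = 864
27b^2 = 27*7^2 = 27*49 = 1323
4a^3 + 27b^2 = 864 + 1323 = 2187
Delta = -16*2187 = -34992

-34992


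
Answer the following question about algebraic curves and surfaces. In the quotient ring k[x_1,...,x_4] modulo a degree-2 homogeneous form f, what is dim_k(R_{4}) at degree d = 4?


For R = k[x_1,...,x_n]/(f) with f homogeneous of degree e:
The Hilbert series is (1 - t^e)/(1 - t)^n.
So h(d) = C(d+n-1, n-1) - C(d-e+n-1, n-1) for d >= e.
With n=4, e=2, d=4:
C(4+4-1, 4-1) = C(7, 3) = 35
C(4-2+4-1, 4-1) = C(5, 3) = 10
h(4) = 35 - 10 = 25

25


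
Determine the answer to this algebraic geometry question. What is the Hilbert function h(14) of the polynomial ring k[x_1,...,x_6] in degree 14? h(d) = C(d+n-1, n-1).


The Hilbert function for the polynomial ring in 6 variables is:
h(d) = C(d+n-1, n-1)
h(14) = C(14+6-1, 6-1) = C(19, 5)
= 19! / (5! * 14!)
= 11628

11628


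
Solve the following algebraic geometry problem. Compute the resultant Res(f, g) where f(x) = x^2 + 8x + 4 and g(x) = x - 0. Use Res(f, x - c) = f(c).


For Res(f, x - c), we evaluate f at x = c.
f(0) = 0^2 + 8*0 + 4
= 0 + 0 + 4
= 0 + 4 = 4
Res(f, g) = 4

4


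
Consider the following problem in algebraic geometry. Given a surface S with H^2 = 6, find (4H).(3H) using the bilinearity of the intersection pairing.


Using bilinearity of the intersection pairing on a surface S:
(aH).(bH) = ab * (H.H)
We have H^2 = 6.
D.E = (4H).(3H) = 4*3*6
= 12*6
= 72

72


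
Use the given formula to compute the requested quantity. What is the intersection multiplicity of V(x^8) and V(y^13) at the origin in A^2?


The intersection multiplicity of V(x^a) and V(y^b) at the origin is:
I(O; V(x^8), V(y^13)) = dim_k(k[x,y]/(x^8, y^13))
A basis for k[x,y]/(x^8, y^13) is the set of monomials x^i * y^j
where 0 <= i < 8 and 0 <= j < 13.
The number of such monomials is 8 * 13 = 104

104


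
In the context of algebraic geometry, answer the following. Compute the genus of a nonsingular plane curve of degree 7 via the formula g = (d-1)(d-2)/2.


Using the genus formula for smooth plane curves:
g = (d-1)(d-2)/2
g = (7-1)(7-2)/2
g = 6*5/2
g = 30/2 = 15

15


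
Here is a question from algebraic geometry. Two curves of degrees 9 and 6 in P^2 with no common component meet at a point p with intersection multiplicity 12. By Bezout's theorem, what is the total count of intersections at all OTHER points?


By Bezout's theorem, the total intersection number is d1 * d2.
Total = 9 * 6 = 54
Intersection multiplicity at p = 12
Remaining intersections = 54 - 12 = 42

42


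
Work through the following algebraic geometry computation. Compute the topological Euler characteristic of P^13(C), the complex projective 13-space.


The complex projective space P^13 has one cell in each even real dimension 0, 2, ..., 26.
The cohomology groups are H^{2k}(P^13) = Z for k = 0,...,13, and 0 otherwise.
Euler characteristic = sum of Betti numbers = 1 per even-dimensional cohomology group.
chi(P^13) = 13 + 1 = 14

14


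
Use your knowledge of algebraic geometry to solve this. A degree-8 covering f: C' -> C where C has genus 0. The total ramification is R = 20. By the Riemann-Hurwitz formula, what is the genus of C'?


Riemann-Hurwitz formula: 2g' - 2 = d(2g - 2) + R
Given: d = 8, g = 0, R = 20
2g' - 2 = 8*(2*0 - 2) + 20
2g' - 2 = 8*(-2) + 20
2g' - 2 = -16 + 20 = 4
2g' = 6
g' = 3

3


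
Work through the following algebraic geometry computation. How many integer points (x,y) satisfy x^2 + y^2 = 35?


Systematically check integer values of x where x^2 <= 35.
For each valid x, check if 35 - x^2 is a perfect square.
Total integer solutions found: 0

0


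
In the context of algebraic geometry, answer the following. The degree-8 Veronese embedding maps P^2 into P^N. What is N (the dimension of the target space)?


The Veronese embedding v_d: P^n -> P^N maps each point to all
degree-d monomials in n+1 homogeneous coordinates.
N = C(n+d, d) - 1
N = C(2+8, 8) - 1
N = C(10, 8) - 1
C(10, 8) = 45
N = 45 - 1 = 44

44


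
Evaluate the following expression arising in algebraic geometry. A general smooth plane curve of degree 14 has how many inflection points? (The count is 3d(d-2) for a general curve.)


For a general smooth plane curve C of degree d, the inflection points are
the intersection of C with its Hessian curve, which has degree 3(d-2).
By Bezout, the total intersection number is d * 3(d-2) = 14 * 36 = 504.
For a general curve every flex is ordinary, so each contributes
multiplicity 1 to C·Hess(C), and the number of distinct inflection
points is 3d(d-2).
Inflection points = 3*14*(14-2) = 3*14*12 = 504

504


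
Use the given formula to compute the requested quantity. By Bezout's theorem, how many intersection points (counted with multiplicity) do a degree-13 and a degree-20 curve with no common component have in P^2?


Bezout's theorem states the intersection count equals the product of degrees.
Intersection count = 13 * 20 = 260

260


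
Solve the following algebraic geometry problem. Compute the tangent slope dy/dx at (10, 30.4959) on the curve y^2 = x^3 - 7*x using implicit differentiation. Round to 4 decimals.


Using implicit differentiation of y^2 = x^3 - 7*x:
2y * dy/dx = 3x^2 - 7
dy/dx = (3x^2 - 7)/(2y)
Numerator: 3*10^2 - 7 = 293
Denominator: 2*30.4959 = 60.9918
dy/dx = 293/60.9918 = 4.8039

4.8039


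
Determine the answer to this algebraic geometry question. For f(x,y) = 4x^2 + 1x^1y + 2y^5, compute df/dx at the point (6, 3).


df/dx = 2*4*x^1 + 1*1*x^0*y
At (6,3): 2*4*6^1 + 1*1*6^0*3
= 48 + 3
= 51

51


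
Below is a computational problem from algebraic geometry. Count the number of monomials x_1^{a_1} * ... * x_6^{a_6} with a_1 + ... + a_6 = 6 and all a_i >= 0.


The number of degree-6 monomials in 6 variables is C(d+n-1, n-1).
= C(6+6-1, 6-1) = C(11, 5)
= 462

462


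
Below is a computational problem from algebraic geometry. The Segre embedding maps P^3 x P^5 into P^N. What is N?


The Segre embedding maps P^m x P^n into P^N via
all products of coordinates from each factor.
N = (m+1)(n+1) - 1
N = (3+1)(5+1) - 1
N = 4*6 - 1
N = 24 - 1 = 23

23


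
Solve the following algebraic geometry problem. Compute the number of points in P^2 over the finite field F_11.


P^2(F_11) has (q^(n+1) - 1)/(q - 1) points.
= 11^2 + 11^1 + 11^0
= 121 + 11 + 1
= 133

133


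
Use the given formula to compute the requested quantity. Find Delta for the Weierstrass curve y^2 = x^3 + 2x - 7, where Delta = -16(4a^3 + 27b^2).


Compute each component:
4a^3 = 4*2^3 = 4*8 = 32
27b^2 = 27*(-7)^2 = 27*49 = 1323
4a^3 + 27b^2 = 32 + 1323 = 1355
Delta = -16*1355 = -21680

-21680


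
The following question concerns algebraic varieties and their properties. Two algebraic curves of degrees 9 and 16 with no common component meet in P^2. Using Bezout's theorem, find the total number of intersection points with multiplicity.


Bezout's theorem states the intersection count equals the product of degrees.
Intersection count = 9 * 16 = 144

144


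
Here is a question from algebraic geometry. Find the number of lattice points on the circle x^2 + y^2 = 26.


Systematically check integer values of x where x^2 <= 26.
For each valid x, check if 26 - x^2 is a perfect square.
x=1: 26 - 1 = 25, sqrt = 5 (valid)
x=5: 26 - 25 = 1, sqrt = 1 (valid)
Total integer solutions found: 8

8


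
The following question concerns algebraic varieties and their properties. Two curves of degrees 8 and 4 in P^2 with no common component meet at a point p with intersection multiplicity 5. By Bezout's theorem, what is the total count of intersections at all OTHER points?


By Bezout's theorem, the total intersection number is d1 * d2.
Total = 8 * 4 = 32
Intersection multiplicity at p = 5
Remaining intersections = 32 - 5 = 27

27


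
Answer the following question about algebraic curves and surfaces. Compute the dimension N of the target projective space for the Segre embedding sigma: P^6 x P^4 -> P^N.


The Segre embedding maps P^m x P^n into P^N via
all products of coordinates from each factor.
N = (m+1)(n+1) - 1
N = (6+1)(4+1) - 1
N = 7*5 - 1
N = 35 - 1 = 34

34


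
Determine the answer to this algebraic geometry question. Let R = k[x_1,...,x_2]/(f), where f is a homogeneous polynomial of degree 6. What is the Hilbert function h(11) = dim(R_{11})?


For R = k[x_1,...,x_n]/(f) with f homogeneous of degree e:
The Hilbert series is (1 - t^e)/(1 - t)^n.
So h(d) = C(d+n-1, n-1) - C(d-e+n-1, n-1) for d >= e.
With n=2, e=6, d=11:
C(11+2-1, 2-1) = C(12, 1) = 12
C(11-6+2-1, 2-1) = C(6, 1) = 6
h(11) = 12 - 6 = 6

6


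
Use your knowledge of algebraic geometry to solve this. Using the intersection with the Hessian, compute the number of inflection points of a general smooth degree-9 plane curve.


For a general smooth plane curve C of degree d, the inflection points are
the intersection of C with its Hessian curve, which has degree 3(d-2).
By Bezout, the total intersection number is d * 3(d-2) = 9 * 21 = 189.
For a general curve every flex is ordinary, so each contributes
multiplicity 1 to C·Hess(C), and the number of distinct inflection
points is 3d(d-2).
Inflection points = 3*9*(9-2) = 3*9*7 = 189

189


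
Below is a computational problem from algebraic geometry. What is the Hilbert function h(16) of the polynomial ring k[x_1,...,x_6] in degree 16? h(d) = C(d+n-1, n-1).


The Hilbert function for the polynomial ring in 6 variables is:
h(d) = C(d+n-1, n-1)
h(16) = C(16+6-1, 6-1) = C(21, 5)
= 21! / (5! * 16!)
= 20349

20349


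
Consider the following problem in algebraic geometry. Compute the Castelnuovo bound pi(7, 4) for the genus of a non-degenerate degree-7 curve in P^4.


Castelnuovo's bound: write d - 1 = m(r-1) + epsilon with 0 <= epsilon < r-1.
d - 1 = 7 - 1 = 6
r - 1 = 4 - 1 = 3
6 = 2*3 + 0, so m = 2, epsilon = 0
pi(d, r) = m(m-1)(r-1)/2 + m*epsilon
= 2*1*3/2 + 2*0
= 6/2 + 0
= 3 + 0 = 3

3


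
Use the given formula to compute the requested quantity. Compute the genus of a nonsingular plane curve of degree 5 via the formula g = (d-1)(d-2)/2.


Using the genus formula for smooth plane curves:
g = (d-1)(d-2)/2
g = (5-1)(5-2)/2
g = 4*3/2
g = 12/2 = 6

6


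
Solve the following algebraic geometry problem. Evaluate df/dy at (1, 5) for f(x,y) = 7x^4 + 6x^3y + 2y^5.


df/dy = 6*x^3 + 5*2*y^4
At (1,5): 6*1^3 + 5*2*5^4
= 6 + 6250
= 6256

6256


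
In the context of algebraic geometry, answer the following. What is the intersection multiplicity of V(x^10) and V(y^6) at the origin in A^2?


The intersection multiplicity of V(x^a) and V(y^b) at the origin is:
I(O; V(x^10), V(y^6)) = dim_k(k[x,y]/(x^10, y^6))
A basis for k[x,y]/(x^10, y^6) is the set of monomials x^i * y^j
where 0 <= i < 10 and 0 <= j < 6.
The number of such monomials is 10 * 6 = 60

60


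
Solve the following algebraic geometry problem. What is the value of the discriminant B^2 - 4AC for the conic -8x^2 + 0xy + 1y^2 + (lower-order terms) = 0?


The discriminant of a conic Ax^2 + Bxy + Cy^2 + ... = 0 is B^2 - 4AC.
B^2 = 0^2 = 0
4AC = 4*(-8)*1 = -32
Discriminant = 0 + 32 = 32

32


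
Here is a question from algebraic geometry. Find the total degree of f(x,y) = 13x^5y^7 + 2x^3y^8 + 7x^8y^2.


Examine each term for its total degree (sum of exponents).
  Term '13x^5y^7' has total degree 5+7 = 12.
  Term '2x^3y^8' has total degree 3+8 = 11.
  Term '7x^8y^2' has total degree 8+2 = 10.
The maximum total degree among all terms is 12.

12


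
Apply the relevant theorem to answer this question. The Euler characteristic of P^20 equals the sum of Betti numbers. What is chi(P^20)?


The complex projective space P^20 has one cell in each even real dimension 0, 2, ..., 40.
The cohomology groups are H^{2k}(P^20) = Z for k = 0,...,20, and 0 otherwise.
Euler characteristic = sum of Betti numbers = 1 per even-dimensional cohomology group.
chi(P^20) = 20 + 1 = 21

21


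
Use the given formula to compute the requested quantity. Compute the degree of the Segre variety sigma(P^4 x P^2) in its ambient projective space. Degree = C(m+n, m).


The degree of the Segre variety P^4 x P^2 is C(m+n, m).
= C(6, 4)
= 15

15


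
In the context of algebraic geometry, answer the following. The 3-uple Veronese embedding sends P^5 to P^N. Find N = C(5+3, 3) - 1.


The Veronese embedding v_d: P^n -> P^N maps each point to all
degree-d monomials in n+1 homogeneous coordinates.
N = C(n+d, d) - 1
N = C(5+3, 3) - 1
N = C(8, 3) - 1
C(8, 3) = 56
N = 56 - 1 = 55

55


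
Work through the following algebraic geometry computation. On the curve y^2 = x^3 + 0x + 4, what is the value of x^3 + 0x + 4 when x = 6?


Compute x^3 + 0x + 4 at x = 6:
x^3 = 6^3 = 216
0*x = 0*6 = 0
Sum: 216 + 0 + 4 = 220

220


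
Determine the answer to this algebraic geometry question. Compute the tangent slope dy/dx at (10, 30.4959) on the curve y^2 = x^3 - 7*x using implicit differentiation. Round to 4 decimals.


Using implicit differentiation of y^2 = x^3 - 7*x:
2y * dy/dx = 3x^2 - 7
dy/dx = (3x^2 - 7)/(2y)
Numerator: 3*10^2 - 7 = 293
Denominator: 2*30.4959 = 60.9918
dy/dx = 293/60.9918 = 4.8039

4.8039


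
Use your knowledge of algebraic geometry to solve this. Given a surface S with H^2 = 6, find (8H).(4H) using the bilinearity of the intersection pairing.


Using bilinearity of the intersection pairing on a surface S:
(aH).(bH) = ab * (H.H)
We have H^2 = 6.
D.E = (8H).(4H) = 8*4*6
= 32*6
= 192

192


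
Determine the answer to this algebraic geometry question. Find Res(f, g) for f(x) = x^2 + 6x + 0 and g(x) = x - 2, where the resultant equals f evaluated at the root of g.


For Res(f, x - c), we evaluate f at x = c.
f(2) = 2^2 + 6*2 + 0
= 4 + 12 + 0
= 16 + 0 = 16
Res(f, g) = 16

16


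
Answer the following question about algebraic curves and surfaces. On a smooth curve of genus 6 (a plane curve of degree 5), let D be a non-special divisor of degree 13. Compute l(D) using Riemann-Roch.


First, compute the genus of a smooth plane curve of degree 5:
g = (d-1)(d-2)/2 = (5-1)(5-2)/2 = 6
For a non-special divisor D (i.e., h^1(D) = 0), Riemann-Roch gives:
l(D) = deg(D) - g + 1
Since deg(D) = 13 >= 2g - 1 = 11, D is non-special.
l(D) = 13 - 6 + 1 = 8

8


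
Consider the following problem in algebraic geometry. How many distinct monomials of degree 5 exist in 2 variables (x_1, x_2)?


The number of degree-5 monomials in 2 variables is C(d+n-1, n-1).
= C(5+2-1, 2-1) = C(6, 1)
= 6

6


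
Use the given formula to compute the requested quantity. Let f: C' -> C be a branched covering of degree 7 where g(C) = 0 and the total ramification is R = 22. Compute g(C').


Riemann-Hurwitz formula: 2g' - 2 = d(2g - 2) + R
Given: d = 7, g = 0, R = 22
2g' - 2 = 7*(2*0 - 2) + 22
2g' - 2 = 7*(-2) + 22
2g' - 2 = -14 + 22 = 8
2g' = 10
g' = 5

5


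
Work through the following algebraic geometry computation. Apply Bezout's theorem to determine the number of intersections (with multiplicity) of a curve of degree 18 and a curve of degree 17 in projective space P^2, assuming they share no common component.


Bezout's theorem states the intersection count equals the product of degrees.
Intersection count = 18 * 17 = 306

306


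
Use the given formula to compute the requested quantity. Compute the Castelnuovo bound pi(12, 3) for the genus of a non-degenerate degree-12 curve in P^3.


Castelnuovo's bound: write d - 1 = m(r-1) + epsilon with 0 <= epsilon < r-1.
d - 1 = 12 - 1 = 11
r - 1 = 3 - 1 = 2
11 = 5*2 + 1, so m = 5, epsilon = 1
pi(d, r) = m(m-1)(r-1)/2 + m*epsilon
= 5*4*2/2 + 5*1
= 40/2 + 5
= 20 + 5 = 25

25


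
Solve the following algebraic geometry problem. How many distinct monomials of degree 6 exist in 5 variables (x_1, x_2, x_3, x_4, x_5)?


The number of degree-6 monomials in 5 variables is C(d+n-1, n-1).
= C(6+5-1, 5-1) = C(10, 4)
= 210

210


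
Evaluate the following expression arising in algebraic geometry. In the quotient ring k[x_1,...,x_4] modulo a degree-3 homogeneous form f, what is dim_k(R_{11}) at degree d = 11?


For R = k[x_1,...,x_n]/(f) with f homogeneous of degree e:
The Hilbert series is (1 - t^e)/(1 - t)^n.
So h(d) = C(d+n-1, n-1) - C(d-e+n-1, n-1) for d >= e.
With n=4, e=3, d=11:
C(11+4-1, 4-1) = C(14, 3) = 364
C(11-3+4-1, 4-1) = C(11, 3) = 165
h(11) = 364 - 165 = 199

199


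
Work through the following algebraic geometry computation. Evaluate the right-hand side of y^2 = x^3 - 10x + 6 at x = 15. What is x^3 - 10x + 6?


Compute x^3 - 10x + 6 at x = 15:
x^3 = 15^3 = 3375
(-10)*x = (-10)*15 = -150
Sum: 3375 - 150 + 6 = 3231

3231


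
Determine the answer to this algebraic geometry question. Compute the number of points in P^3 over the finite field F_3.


P^3(F_3) has (q^(n+1) - 1)/(q - 1) points.
= 3^3 + 3^2 + 3^1 + 3^0
= 27 + 9 + 3 + 1
= 40

40


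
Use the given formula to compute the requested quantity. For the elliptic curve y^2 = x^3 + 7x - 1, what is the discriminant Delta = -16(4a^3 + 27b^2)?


Compute each component:
4a^3 = 4*7^3 = 4*343 = 1372
27b^2 = 27*(-1)^2 = 27*1 = 27
4a^3 + 27b^2 = 1372 + 27 = 1399
Delta = -16*1399 = -22384

-22384


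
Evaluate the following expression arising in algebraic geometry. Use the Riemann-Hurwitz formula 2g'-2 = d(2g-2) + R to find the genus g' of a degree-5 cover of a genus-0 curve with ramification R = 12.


Riemann-Hurwitz formula: 2g' - 2 = d(2g - 2) + R
Given: d = 5, g = 0, R = 12
2g' - 2 = 5*(2*0 - 2) + 12
2g' - 2 = 5*(-2) + 12
2g' - 2 = -10 + 12 = 2
2g' = 4
g' = 2

2


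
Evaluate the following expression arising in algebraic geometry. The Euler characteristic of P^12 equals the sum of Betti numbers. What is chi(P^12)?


The complex projective space P^12 has one cell in each even real dimension 0, 2, ..., 24.
The cohomology groups are H^{2k}(P^12) = Z for k = 0,...,12, and 0 otherwise.
Euler characteristic = sum of Betti numbers = 1 per even-dimensional cohomology group.
chi(P^12) = 12 + 1 = 13

13


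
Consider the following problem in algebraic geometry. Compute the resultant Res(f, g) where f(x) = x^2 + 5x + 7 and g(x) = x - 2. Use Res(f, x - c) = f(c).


For Res(f, x - c), we evaluate f at x = c.
f(2) = 2^2 + 5*2 + 7
= 4 + 10 + 7
= 14 + 7 = 21
Res(f, g) = 21

21


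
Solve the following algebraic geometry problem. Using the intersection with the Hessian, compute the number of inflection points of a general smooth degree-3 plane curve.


For a general smooth plane curve C of degree d, the inflection points are
the intersection of C with its Hessian curve, which has degree 3(d-2).
By Bezout, the total intersection number is d * 3(d-2) = 3 * 3 = 9.
For a general curve every flex is ordinary, so each contributes
multiplicity 1 to C·Hess(C), and the number of distinct inflection
points is 3d(d-2).
Inflection points = 3*3*(3-2) = 3*3*1 = 9

9


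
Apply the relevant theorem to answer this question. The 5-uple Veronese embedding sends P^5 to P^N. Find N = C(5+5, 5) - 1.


The Veronese embedding v_d: P^n -> P^N maps each point to all
degree-d monomials in n+1 homogeneous coordinates.
N = C(n+d, d) - 1
N = C(5+5, 5) - 1
N = C(10, 5) - 1
C(10, 5) = 252
N = 252 - 1 = 251

251


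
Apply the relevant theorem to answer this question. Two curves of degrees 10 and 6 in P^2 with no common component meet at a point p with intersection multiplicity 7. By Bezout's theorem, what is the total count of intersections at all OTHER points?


By Bezout's theorem, the total intersection number is d1 * d2.
Total = 10 * 6 = 60
Intersection multiplicity at p = 7
Remaining intersections = 60 - 7 = 53

53


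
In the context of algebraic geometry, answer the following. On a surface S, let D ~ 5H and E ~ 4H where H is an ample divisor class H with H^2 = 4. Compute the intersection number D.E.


Using bilinearity of the intersection pairing on a surface S:
(aH).(bH) = ab * (H.H)
We have H^2 = 4.
D.E = (5H).(4H) = 5*4*4
= 20*4
= 80

80


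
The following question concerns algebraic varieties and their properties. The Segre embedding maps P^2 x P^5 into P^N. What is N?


The Segre embedding maps P^m x P^n into P^N via
all products of coordinates from each factor.
N = (m+1)(n+1) - 1
N = (2+1)(5+1) - 1
N = 3*6 - 1
N = 18 - 1 = 17

17


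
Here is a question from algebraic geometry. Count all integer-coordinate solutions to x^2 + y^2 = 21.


Systematically check integer values of x where x^2 <= 21.
For each valid x, check if 21 - x^2 is a perfect square.
Total integer solutions found: 0

0


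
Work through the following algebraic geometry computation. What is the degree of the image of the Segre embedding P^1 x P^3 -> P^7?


The degree of the Segre variety P^1 x P^3 is C(m+n, m).
= C(4, 1)
= 4

4


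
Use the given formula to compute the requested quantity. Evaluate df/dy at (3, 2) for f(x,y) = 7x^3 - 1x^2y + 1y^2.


df/dy = (-1)*x^2 + 2*1*y^1
At (3,2): (-1)*3^2 + 2*1*2^1
= -9 + 4
= -5

-5


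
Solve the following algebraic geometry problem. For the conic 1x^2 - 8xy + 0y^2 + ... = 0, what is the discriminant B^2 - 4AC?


The discriminant of a conic Ax^2 + Bxy + Cy^2 + ... = 0 is B^2 - 4AC.
B^2 = (-8)^2 = 64
4AC = 4*1*0 = 0
Discriminant = 64 + 0 = 64

64


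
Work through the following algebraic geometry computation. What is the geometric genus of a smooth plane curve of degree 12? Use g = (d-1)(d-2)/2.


Using the genus formula for smooth plane curves:
g = (d-1)(d-2)/2
g = (12-1)(12-2)/2
g = 11*10/2
g = 110/2 = 55

55


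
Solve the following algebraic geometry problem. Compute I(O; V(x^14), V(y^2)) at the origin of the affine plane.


The intersection multiplicity of V(x^a) and V(y^b) at the origin is:
I(O; V(x^14), V(y^2)) = dim_k(k[x,y]/(x^14, y^2))
A basis for k[x,y]/(x^14, y^2) is the set of monomials x^i * y^j
where 0 <= i < 14 and 0 <= j < 2.
The number of such monomials is 14 * 2 = 28

28


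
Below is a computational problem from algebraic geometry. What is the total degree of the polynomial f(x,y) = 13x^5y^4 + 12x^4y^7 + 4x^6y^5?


Examine each term for its total degree (sum of exponents).
  Term '13x^5y^4' has total degree 5+4 = 9.
  Term '12x^4y^7' has total degree 4+7 = 11.
  Term '4x^6y^5' has total degree 6+5 = 11.
The maximum total degree among all terms is 11.

11


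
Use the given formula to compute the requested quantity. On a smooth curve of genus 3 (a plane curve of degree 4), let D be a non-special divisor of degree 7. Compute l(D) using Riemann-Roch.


First, compute the genus of a smooth plane curve of degree 4:
g = (d-1)(d-2)/2 = (4-1)(4-2)/2 = 3
For a non-special divisor D (i.e., h^1(D) = 0), Riemann-Roch gives:
l(D) = deg(D) - g + 1
Since deg(D) = 7 >= 2g - 1 = 5, D is non-special.
l(D) = 7 - 3 + 1 = 5

5


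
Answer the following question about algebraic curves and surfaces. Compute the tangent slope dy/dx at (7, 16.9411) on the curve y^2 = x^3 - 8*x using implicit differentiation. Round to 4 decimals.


Using implicit differentiation of y^2 = x^3 - 8*x:
2y * dy/dx = 3x^2 - 8
dy/dx = (3x^2 - 8)/(2y)
Numerator: 3*7^2 - 8 = 139
Denominator: 2*16.9411 = 33.8822
dy/dx = 139/33.8822 = 4.1024

4.1024


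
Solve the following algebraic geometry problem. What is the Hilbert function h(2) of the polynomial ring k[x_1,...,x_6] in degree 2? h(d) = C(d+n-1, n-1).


The Hilbert function for the polynomial ring in 6 variables is:
h(d) = C(d+n-1, n-1)
h(2) = C(2+6-1, 6-1) = C(7, 5)
= 7! / (5! * 2!)
= 21

21


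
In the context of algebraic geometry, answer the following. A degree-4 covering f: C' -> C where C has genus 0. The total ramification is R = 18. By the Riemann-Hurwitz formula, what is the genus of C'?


Riemann-Hurwitz formula: 2g' - 2 = d(2g - 2) + R
Given: d = 4, g = 0, R = 18
2g' - 2 = 4*(2*0 - 2) + 18
2g' - 2 = 4*(-2) + 18
2g' - 2 = -8 + 18 = 10
2g' = 12
g' = 6

6


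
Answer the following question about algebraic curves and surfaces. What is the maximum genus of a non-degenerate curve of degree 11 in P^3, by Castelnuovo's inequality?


Castelnuovo's bound: write d - 1 = m(r-1) + epsilon with 0 <= epsilon < r-1.
d - 1 = 11 - 1 = 10
r - 1 = 3 - 1 = 2
10 = 5*2 + 0, so m = 5, epsilon = 0
pi(d, r) = m(m-1)(r-1)/2 + m*epsilon
= 5*4*2/2 + 5*0
= 40/2 + 0
= 20 + 0 = 20

20


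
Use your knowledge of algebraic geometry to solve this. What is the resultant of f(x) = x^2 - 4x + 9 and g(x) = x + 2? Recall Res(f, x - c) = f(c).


For Res(f, x - c), we evaluate f at x = c.
f(-2) = (-2)^2 - 4*(-2) + 9
= 4 + 8 + 9
= 12 + 9 = 21
Res(f, g) = 21

21
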